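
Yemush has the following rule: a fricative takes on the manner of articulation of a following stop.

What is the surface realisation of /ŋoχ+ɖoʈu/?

/χ/ is a voiceless uvular fricative. The following trigger /ɖ/ is a stop, so /χ/ must become a stop as well.
Changing only its manner to stop gives [q] — the voiceless uvular stop.

[ŋoqɖoʈu]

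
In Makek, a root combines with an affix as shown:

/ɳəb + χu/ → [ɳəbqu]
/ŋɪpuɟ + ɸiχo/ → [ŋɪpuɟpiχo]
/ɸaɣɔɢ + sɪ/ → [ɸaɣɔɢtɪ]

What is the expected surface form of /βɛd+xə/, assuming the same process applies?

The data show progressive manner assimilation: /χ/ → [q] after /b/; /ɸ/ → [p] after /ɟ/; /s/ → [t] after /ɢ/. In each pair only manner changes, matching the preceding consonant, while place and voice stay constant.
The rule targets /x/ (voiceless velar fricative), which sits after the trigger /d/ (stop).
A voiceless velar stop is [k], so the surface segment is [k].

[βɛdkə]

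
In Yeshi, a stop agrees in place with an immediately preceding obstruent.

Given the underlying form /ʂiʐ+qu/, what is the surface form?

[ʂiʐʈu]

The rule targets /q/ (voiceless uvular stop), which sits after the trigger /ʐ/ (retroflex).
Changing only its place to retroflex gives [ʈ] — the voiceless retroflex stop.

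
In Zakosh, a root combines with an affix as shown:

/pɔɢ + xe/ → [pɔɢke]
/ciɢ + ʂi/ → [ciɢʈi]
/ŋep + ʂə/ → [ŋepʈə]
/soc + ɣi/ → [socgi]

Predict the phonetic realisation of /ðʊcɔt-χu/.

[ðʊcɔtqu]

The data show progressive manner assimilation: /x/ → [k] after /ɢ/; /ʂ/ → [ʈ] after /ɢ/; /ʂ/ → [ʈ] after /p/; /ɣ/ → [g] after /c/. In each pair only manner changes, matching the preceding consonant, while place and voice stay constant.
/χ/ is a voiceless uvular fricative. The preceding trigger /t/ is a stop, so /χ/ must become a stop as well.
The voiceless uvular stop is [q], so /χ/ → [q].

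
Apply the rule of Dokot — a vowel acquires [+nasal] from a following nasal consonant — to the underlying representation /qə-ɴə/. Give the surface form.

[qə̃ɴə]

The vowel /ə/ is adjacent to the following nasal /ɴ/, so it acquires [+nasal] and surfaces as [ə̃].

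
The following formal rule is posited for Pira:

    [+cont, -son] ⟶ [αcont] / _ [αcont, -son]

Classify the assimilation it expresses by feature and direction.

regressive manner assimilation

The shared variable α links the value of [cont] on the target to that of the neighbouring obstruent. [cont] distinguishes stops from fricatives — a manner-of-articulation feature — so this is manner assimilation.
The conditioning segment sits to the right of the focus bar, meaning the trigger follows the segment that changes — regressive assimilation.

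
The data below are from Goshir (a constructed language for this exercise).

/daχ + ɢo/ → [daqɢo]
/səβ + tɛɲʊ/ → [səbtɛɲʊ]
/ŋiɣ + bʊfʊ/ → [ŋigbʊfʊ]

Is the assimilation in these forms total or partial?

Comparing underlying and surface forms, /χ/ → [q] is the alternation; the neighbouring /ɢ/ is constant.
The change fricative → stop matches the manner of the following /ɢ/, identifying this as manner assimilation.
Place and voice are unchanged, so the assimilation is partial, not total.
The same holds elsewhere in the data: /β/ → [b] before /t/ (fricative → stop, matching a stop); /ɣ/ → [g] before /b/ (fricative → stop, matching a stop) — only manner changes, and always toward the following segment.

partial assimilation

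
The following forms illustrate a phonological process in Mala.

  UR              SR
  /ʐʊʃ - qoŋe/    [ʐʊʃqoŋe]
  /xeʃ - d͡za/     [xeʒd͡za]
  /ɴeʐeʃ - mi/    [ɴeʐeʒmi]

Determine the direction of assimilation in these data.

Underlying /ʃ/ is realised as [ʒ] next to /d͡z/; /d͡z/ itself does not change.
The change voiceless → voiced matches the voicing of the following /d͡z/, identifying this as voicing assimilation.
Checking the remaining alternation: /ʃ/ → [ʒ] before /m/ (voiceless → voiced, matching voiced) — only voicing changes, and always toward the following segment.
Nothing changes in [ʐʊʃqoŋe]: there the adjacent consonants already agree in voicing (/ʃ/ and /q/ are both voiceless), so this form is consistent with the same rule.
Since the segment that changes precedes the conditioning segment, the assimilation is regressive.

regressive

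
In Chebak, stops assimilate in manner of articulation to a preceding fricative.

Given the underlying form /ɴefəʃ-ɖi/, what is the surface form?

[ɴefəʃʐi]

/ɖ/ is a voiced retroflex stop. The preceding trigger /ʃ/ is a fricative, so /ɖ/ must become a fricative as well.
A voiced retroflex fricative is [ʐ], so the surface segment is [ʐ].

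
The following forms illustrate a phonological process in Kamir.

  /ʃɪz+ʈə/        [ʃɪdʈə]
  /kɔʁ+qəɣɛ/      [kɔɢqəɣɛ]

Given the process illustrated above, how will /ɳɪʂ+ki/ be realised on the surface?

The data show regressive manner assimilation: /z/ → [d] before /ʈ/; /ʁ/ → [ɢ] before /q/. In each pair only manner changes, matching the following consonant, while place and voice stay constant.
/ʂ/ is a voiceless retroflex fricative. The following trigger /k/ is a stop, so /ʂ/ must become a stop as well.
Changing only its manner to stop gives [ʈ] — the voiceless retroflex stop.

[ɳɪʈki]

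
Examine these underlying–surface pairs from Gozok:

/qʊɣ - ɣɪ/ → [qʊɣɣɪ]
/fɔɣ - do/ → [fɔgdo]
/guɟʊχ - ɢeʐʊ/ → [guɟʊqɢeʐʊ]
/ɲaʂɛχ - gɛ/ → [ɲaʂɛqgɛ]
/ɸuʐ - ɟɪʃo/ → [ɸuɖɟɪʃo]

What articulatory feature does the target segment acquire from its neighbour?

manner

The segment that alternates is /ɣ/, which surfaces as [g] when adjacent to /d/.
The change fricative → stop matches the manner of the following /d/, identifying this as manner assimilation.
The other alternating forms pattern the same way: /χ/ → [q] before /ɢ/ (fricative → stop, matching a stop); /χ/ → [q] before /g/ (fricative → stop, matching a stop); /ʐ/ → [ɖ] before /ɟ/ (fricative → stop, matching a stop) — only manner changes, and always toward the following segment.
Nothing changes in [qʊɣɣɪ]: there the adjacent consonants already agree in manner (/ɣ/ and /ɣ/ are both fricatives), so this form is consistent with the same rule.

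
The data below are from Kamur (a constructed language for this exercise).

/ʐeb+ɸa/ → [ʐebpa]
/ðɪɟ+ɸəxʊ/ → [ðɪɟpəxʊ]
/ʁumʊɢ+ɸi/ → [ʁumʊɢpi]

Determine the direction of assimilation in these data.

progressive

The segment that alternates is /ɸ/, which surfaces as [p] when adjacent to /b/.
The change fricative → stop matches the manner of the preceding /b/, identifying this as manner assimilation.
The other alternating forms pattern the same way: /ɸ/ → [p] after /ɟ/ (fricative → stop, matching a stop); /ɸ/ → [p] after /ɢ/ (fricative → stop, matching a stop) — only manner changes, and always toward the preceding segment.
Since the segment that changes follows the conditioning segment, the assimilation is progressive.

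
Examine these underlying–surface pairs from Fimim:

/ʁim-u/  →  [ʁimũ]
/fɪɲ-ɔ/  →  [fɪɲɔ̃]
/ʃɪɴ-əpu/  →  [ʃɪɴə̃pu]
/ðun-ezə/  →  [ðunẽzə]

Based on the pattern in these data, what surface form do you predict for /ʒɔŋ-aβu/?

[ʒɔŋãβu]

The data show progressive nasality assimilation (vowel nasalisation): /u/ → [ũ] after /m/; /ɔ/ → [ɔ̃] after /ɲ/; /ə/ → [ə̃] after /ɴ/; /e/ → [ẽ] after /n/ — a vowel is nasalised by an immediately preceding nasal consonant.
The vowel /a/ is adjacent to the preceding nasal /ŋ/, so it acquires [+nasal] and surfaces as [ã].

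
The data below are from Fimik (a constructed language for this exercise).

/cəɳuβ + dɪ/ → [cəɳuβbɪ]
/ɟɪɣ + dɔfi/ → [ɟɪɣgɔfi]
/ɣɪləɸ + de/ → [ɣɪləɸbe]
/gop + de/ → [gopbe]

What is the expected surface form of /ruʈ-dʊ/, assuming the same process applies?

[ruʈɖʊ]

The data show progressive place assimilation: /d/ → [b] after /β/; /d/ → [g] after /ɣ/; /d/ → [b] after /ɸ/; /d/ → [b] after /p/. In each pair only place changes, matching the preceding consonant, while manner and voice stay constant.
/d/ is a voiced alveolar stop. The preceding trigger /ʈ/ is retroflex, so /d/ must become retroflex as well.
Changing only its place to retroflex gives [ɖ] — the voiced retroflex stop.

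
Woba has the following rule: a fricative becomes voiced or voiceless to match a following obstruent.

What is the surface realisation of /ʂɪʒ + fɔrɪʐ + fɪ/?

/ʒ/ is a voiced postalveolar fricative. The following trigger /f/ is voiceless, so /ʒ/ must become voiceless as well.
Changing only its voicing to voiceless gives [ʃ] — the voiceless postalveolar fricative.
The same rule applies at the second boundary: /ʐ/ → [ʂ] next to /f/.

[ʂɪʃfɔrɪʂfɪ]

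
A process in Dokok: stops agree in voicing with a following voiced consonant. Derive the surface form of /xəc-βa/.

The rule targets /c/ (voiceless palatal stop), which sits before the trigger /β/ (voiced).
A voiced palatal stop is [ɟ], so the surface segment is [ɟ].

[xəɟβa]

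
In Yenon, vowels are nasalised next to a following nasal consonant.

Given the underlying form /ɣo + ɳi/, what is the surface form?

/o/ sits next to the nasal /ɳ/ and is therefore nasalised to [õ].

[ɣõɳi]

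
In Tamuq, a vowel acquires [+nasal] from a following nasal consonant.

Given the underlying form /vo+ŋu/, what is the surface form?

The vowel /o/ is adjacent to the following nasal /ŋ/, so it acquires [+nasal] and surfaces as [õ].

[võŋu]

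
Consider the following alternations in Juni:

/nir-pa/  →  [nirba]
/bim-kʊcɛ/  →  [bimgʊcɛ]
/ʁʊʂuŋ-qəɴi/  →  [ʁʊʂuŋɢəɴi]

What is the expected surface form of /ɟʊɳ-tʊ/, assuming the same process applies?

The data show progressive voicing assimilation: /p/ → [b] after /r/; /k/ → [g] after /m/; /q/ → [ɢ] after /ŋ/. In each pair only voicing changes, matching the preceding consonant, while place and manner stay constant.
The rule targets /t/ (voiceless alveolar stop), which sits after the trigger /ɳ/ (voiced).
Changing only its voicing to voiced gives [d] — the voiced alveolar stop.

[ɟʊɳdʊ]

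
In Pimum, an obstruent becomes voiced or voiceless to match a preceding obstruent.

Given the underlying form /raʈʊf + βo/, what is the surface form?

/β/ is a voiced bilabial fricative. The preceding trigger /f/ is voiceless, so /β/ must become voiceless as well.
Changing only its voicing to voiceless gives [ɸ] — the voiceless bilabial fricative.

[raʈʊfɸo]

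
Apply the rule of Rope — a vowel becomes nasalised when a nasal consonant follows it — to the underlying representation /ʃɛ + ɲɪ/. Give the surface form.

The vowel /ɛ/ is adjacent to the following nasal /ɲ/, so it acquires [+nasal] and surfaces as [ɛ̃].

[ʃɛ̃ɲɪ]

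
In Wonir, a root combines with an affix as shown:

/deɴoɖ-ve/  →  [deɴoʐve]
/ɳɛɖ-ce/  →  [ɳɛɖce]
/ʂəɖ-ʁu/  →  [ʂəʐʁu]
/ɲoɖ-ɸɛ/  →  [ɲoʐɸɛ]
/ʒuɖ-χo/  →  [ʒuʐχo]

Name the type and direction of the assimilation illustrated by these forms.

Comparing underlying and surface forms, /ɖ/ → [ʐ] is the alternation; the neighbouring /v/ is constant.
The change stop → fricative matches the manner of the following /v/, identifying this as manner assimilation.
Place and voice are unchanged, so the assimilation is partial, not total.
The same holds elsewhere in the data: /ɖ/ → [ʐ] before /ʁ/ (stop → fricative, matching a fricative); /ɖ/ → [ʐ] before /ɸ/ (stop → fricative, matching a fricative); /ɖ/ → [ʐ] before /χ/ (stop → fricative, matching a fricative) — only manner changes, and always toward the following segment.
No alternation appears in [ɳɛɖce]: there the adjacent consonants already agree in manner (/ɖ/ and /c/ are both stops), so this form is consistent with the same rule.
Since the segment that changes precedes the conditioning segment, the assimilation is regressive.

regressive manner assimilation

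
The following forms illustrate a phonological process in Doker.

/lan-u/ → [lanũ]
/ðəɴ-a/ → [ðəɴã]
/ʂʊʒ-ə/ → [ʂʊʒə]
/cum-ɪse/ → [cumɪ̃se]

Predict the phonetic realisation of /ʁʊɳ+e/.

The data show progressive nasality assimilation (vowel nasalisation): /u/ → [ũ] after /n/; /a/ → [ã] after /ɴ/; /ɪ/ → [ɪ̃] after /m/ — a vowel is nasalised by an immediately preceding nasal consonant.
No change occurs in [ʂʊʒə] because the vowel at the boundary is adjacent to an oral consonant, not a nasal (/ə/ next to /ʒ/).
The vowel /e/ is adjacent to the preceding nasal /ɳ/, so it acquires [+nasal] and surfaces as [ẽ].

[ʁʊɳẽ]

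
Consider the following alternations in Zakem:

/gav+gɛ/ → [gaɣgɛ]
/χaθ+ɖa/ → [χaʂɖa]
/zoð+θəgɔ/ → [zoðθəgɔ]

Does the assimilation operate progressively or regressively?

regressive

Comparing underlying and surface forms, /v/ → [ɣ] is the alternation; the neighbouring /g/ is constant.
/v/ is labiodental while /g/ is velar; the output [ɣ] is velar, matching the trigger — so the feature that spreads is place.
The other alternating form patterns the same way: /θ/ → [ʂ] before /ɖ/ (dental → retroflex, matching retroflex) — only place changes, and always toward the following segment.
No alternation appears in [zoðθəgɔ]: there the adjacent consonants already agree in place (/ð/ and /θ/ are both dental), so this form is consistent with the same rule.
Since the segment that changes precedes the conditioning segment, the assimilation is regressive.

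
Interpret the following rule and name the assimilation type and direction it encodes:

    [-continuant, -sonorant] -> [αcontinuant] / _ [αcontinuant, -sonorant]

The rule copies [continuant] (continuancy) from the environment onto the target stops; since [±continuant] encodes the stop/fricative manner contrast, the assimilating dimension is manner.
The conditioning segment sits to the right of the focus bar, meaning the trigger follows the segment that changes — regressive assimilation.

regressive manner assimilation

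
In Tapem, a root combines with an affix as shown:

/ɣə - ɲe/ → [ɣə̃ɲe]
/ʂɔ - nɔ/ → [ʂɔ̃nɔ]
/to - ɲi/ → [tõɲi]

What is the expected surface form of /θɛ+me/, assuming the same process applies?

[θɛ̃me]

The data show regressive nasality assimilation (vowel nasalisation): /ə/ → [ə̃] before /ɲ/; /ɔ/ → [ɔ̃] before /n/; /o/ → [õ] before /ɲ/ — a vowel is nasalised by an immediately following nasal consonant.
The vowel /ɛ/ is adjacent to the following nasal /m/, so it acquires [+nasal] and surfaces as [ɛ̃].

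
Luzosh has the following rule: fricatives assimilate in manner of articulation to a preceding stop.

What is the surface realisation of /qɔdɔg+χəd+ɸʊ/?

/χ/ is a voiceless uvular fricative. The preceding trigger /g/ is a stop, so /χ/ must become a stop as well.
Changing only its manner to stop gives [q] — the voiceless uvular stop.
At the second juncture, /ɸ/ likewise becomes [p] adjacent to /d/.

[qɔdɔgqədpʊ]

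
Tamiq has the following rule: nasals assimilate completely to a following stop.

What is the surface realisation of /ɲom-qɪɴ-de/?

/m/ is the segment targeted by the rule; it sits immediately before /q/, so it assimilates completely and surfaces as [q].
The same rule applies at the second boundary: /ɴ/ → [d] next to /d/.

[ɲoqqɪdde]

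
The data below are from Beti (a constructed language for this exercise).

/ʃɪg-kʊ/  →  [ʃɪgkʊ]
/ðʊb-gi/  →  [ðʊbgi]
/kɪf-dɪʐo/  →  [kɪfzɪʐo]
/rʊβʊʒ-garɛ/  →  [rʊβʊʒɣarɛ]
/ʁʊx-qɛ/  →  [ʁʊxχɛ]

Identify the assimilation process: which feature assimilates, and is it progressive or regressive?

Comparing underlying and surface forms, /d/ → [z] is the alternation; the neighbouring /f/ is constant.
The change stop → fricative matches the manner of the preceding /f/, identifying this as manner assimilation.
Place and voice are unchanged, so the assimilation is partial, not total.
Checking the remaining alternations: /g/ → [ɣ] after /ʒ/ (stop → fricative, matching a fricative); /q/ → [χ] after /x/ (stop → fricative, matching a fricative) — only manner changes, and always toward the preceding segment.
Nothing changes in [ʃɪgkʊ], [ðʊbgi]: there the adjacent consonants already agree in manner (/k/ and /g/ are both stops; /g/ and /b/ are both stops), so these forms are consistent with the same rule.
Since the segment that changes follows the conditioning segment, the assimilation is progressive.

progressive manner assimilation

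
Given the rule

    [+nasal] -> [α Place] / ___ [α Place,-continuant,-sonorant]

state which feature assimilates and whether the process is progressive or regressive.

The rule copies the place features (abbreviated [Place]) from the environment onto the target, so the assimilating feature is place.
The conditioning segment sits to the right of the focus bar, meaning the trigger follows the segment that changes — regressive assimilation.

regressive place assimilation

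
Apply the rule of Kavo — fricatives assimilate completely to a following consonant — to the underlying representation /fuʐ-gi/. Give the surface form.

[fuggi]

/ʐ/ is the segment targeted by the rule; it sits immediately before /g/, so it assimilates completely and surfaces as [g].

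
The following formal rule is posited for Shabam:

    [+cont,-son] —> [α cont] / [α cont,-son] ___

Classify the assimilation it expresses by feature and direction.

progressive manner assimilation

The shared variable α links the value of [cont] on the target to that of the neighbouring obstruent. [cont] distinguishes stops from fricatives — a manner-of-articulation feature — so this is manner assimilation.
Since the environment is written before the underscore, the trigger precedes the target; the direction is progressive.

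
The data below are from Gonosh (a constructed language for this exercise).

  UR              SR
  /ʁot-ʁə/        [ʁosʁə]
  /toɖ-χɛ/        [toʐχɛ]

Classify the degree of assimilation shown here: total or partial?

partial assimilation

The segment that alternates is /t/, which surfaces as [s] when adjacent to /ʁ/.
/t/ is a stop while /ʁ/ is a fricative; the output [s] is a fricative, matching the trigger — so the feature that spreads is manner.
Place and voice are unchanged, so the assimilation is partial, not total.
The other alternating form patterns the same way: /ɖ/ → [ʐ] before /χ/ (stop → fricative, matching a fricative) — only manner changes, and always toward the following segment.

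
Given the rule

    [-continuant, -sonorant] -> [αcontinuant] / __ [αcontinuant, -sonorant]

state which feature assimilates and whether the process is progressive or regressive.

regressive manner assimilation

The shared variable α links the value of [continuant] on the target to that of the neighbouring obstruent. [continuant] distinguishes stops from fricatives — a manner-of-articulation feature — so this is manner assimilation.
Since the environment is written after the underscore, the trigger follows the target; the direction is regressive.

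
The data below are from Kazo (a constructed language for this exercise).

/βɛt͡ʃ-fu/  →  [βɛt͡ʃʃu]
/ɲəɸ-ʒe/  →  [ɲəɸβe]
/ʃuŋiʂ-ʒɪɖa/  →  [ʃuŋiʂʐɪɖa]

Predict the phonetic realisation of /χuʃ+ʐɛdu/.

[χuʃʒɛdu]

The data show progressive place assimilation: /f/ → [ʃ] after /t͡ʃ/; /ʒ/ → [β] after /ɸ/; /ʒ/ → [ʐ] after /ʂ/. In each pair only place changes, matching the preceding consonant, while manner and voice stay constant.
The rule targets /ʐ/ (voiced retroflex fricative), which sits after the trigger /ʃ/ (postalveolar).
Changing only its place to postalveolar gives [ʒ] — the voiced postalveolar fricative.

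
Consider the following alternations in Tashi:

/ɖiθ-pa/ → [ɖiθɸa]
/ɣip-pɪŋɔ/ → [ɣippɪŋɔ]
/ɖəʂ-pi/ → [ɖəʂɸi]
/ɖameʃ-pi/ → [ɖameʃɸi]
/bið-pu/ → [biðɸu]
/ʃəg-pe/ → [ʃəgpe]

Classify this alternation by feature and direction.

Comparing underlying and surface forms, /p/ → [ɸ] is the alternation; the neighbouring /θ/ is constant.
The change stop → fricative matches the manner of the preceding /θ/, identifying this as manner assimilation.
Place and voice are unchanged, so the assimilation is partial, not total.
The same holds elsewhere in the data: /p/ → [ɸ] after /ʂ/ (stop → fricative, matching a fricative); /p/ → [ɸ] after /ʃ/ (stop → fricative, matching a fricative); /p/ → [ɸ] after /ð/ (stop → fricative, matching a fricative) — only manner changes, and always toward the preceding segment.
No alternation appears in [ɣippɪŋɔ], [ʃəgpe]: there the adjacent consonants already agree in manner (/p/ and /p/ are both stops; /p/ and /g/ are both stops), so these forms are consistent with the same rule.
The trigger is the preceding segment, so the direction is progressive (perseverative).

progressive manner assimilation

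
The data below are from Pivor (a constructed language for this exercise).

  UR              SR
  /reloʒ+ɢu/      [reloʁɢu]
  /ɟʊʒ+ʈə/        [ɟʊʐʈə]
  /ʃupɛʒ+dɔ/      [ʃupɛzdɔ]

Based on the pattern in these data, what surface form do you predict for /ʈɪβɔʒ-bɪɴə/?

The data show regressive place assimilation: /ʒ/ → [ʁ] before /ɢ/; /ʒ/ → [ʐ] before /ʈ/; /ʒ/ → [z] before /d/. In each pair only place changes, matching the following consonant, while manner and voice stay constant.
The rule targets /ʒ/ (voiced postalveolar fricative), which sits before the trigger /b/ (bilabial).
The voiced bilabial fricative is [β], so /ʒ/ → [β].

[ʈɪβɔβbɪɴə]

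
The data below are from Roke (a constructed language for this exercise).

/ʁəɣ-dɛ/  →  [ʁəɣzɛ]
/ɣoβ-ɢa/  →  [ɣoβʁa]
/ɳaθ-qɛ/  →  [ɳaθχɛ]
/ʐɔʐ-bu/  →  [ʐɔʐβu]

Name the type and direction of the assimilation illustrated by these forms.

progressive manner assimilation

The segment that alternates is /d/, which surfaces as [z] when adjacent to /ɣ/.
/d/ is a stop while /ɣ/ is a fricative; the output [z] is a fricative, matching the trigger — so the feature that spreads is manner.
Place and voice are unchanged, so the assimilation is partial, not total.
Checking the remaining alternations: /ɢ/ → [ʁ] after /β/ (stop → fricative, matching a fricative); /q/ → [χ] after /θ/ (stop → fricative, matching a fricative); /b/ → [β] after /ʐ/ (stop → fricative, matching a fricative) — only manner changes, and always toward the preceding segment.
Since the segment that changes follows the conditioning segment, the assimilation is progressive.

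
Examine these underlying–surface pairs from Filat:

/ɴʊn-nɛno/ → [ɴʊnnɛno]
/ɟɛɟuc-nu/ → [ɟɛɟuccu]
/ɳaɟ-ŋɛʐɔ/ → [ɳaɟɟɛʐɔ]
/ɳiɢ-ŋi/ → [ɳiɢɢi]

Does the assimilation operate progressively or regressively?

progressive

Comparing underlying and surface forms, /n/ → [c] is the alternation; the neighbouring /c/ is constant.
The output [c] is identical to the trigger /c/ — every feature (place, manner, voicing) has been copied — so this is total assimilation.
The remaining alternations confirm this: /ŋ/ → [ɟ] after /ɟ/; /ŋ/ → [ɢ] after /ɢ/ — in each case the output is a copy of the preceding consonant.
In [ɴʊnnɛno] the two consonants at the boundary are already identical (/n/ + /n/), so the rule applies vacuously and nothing changes.
Since the segment that changes follows the conditioning segment, the assimilation is progressive.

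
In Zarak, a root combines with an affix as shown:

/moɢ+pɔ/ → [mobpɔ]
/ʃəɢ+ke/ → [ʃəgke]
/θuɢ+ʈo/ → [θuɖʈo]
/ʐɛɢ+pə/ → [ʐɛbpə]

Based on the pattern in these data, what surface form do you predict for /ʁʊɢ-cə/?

The data show regressive place assimilation: /ɢ/ → [b] before /p/; /ɢ/ → [g] before /k/; /ɢ/ → [ɖ] before /ʈ/. In each pair only place changes, matching the following consonant, while manner and voice stay constant.
/ɢ/ is a voiced uvular stop. The following trigger /c/ is palatal, so /ɢ/ must become palatal as well.
Changing only its place to palatal gives [ɟ] — the voiced palatal stop.

[ʁʊɟcə]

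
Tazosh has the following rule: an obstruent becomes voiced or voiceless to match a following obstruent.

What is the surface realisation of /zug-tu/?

The rule targets /g/ (voiced velar stop), which sits before the trigger /t/ (voiceless).
The voiceless velar stop is [k], so /g/ → [k].

[zuktu]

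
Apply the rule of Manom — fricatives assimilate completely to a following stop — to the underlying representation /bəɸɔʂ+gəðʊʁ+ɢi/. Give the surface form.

/ʂ/ is the segment targeted by the rule; it sits immediately before /g/, so it assimilates completely and surfaces as [g].
At the second juncture, /ʁ/ likewise becomes [ɢ] adjacent to /ɢ/.

[bəɸɔggəðʊɢɢi]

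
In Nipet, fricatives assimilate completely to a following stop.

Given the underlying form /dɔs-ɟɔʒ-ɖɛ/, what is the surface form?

[dɔɟɟɔɖɖɛ]

/s/ is the segment targeted by the rule; it sits immediately before /ɟ/, so it assimilates completely and surfaces as [ɟ].
At the second juncture, /ʒ/ likewise becomes [ɖ] adjacent to /ɖ/.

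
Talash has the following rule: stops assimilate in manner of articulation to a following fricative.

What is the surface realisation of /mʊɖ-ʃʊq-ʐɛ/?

The rule targets /ɖ/ (voiced retroflex stop), which sits before the trigger /ʃ/ (fricative).
A voiced retroflex fricative is [ʐ], so the surface segment is [ʐ].
At the second juncture, /q/ likewise becomes [χ] adjacent to /ʐ/.

[mʊʐʃʊχʐɛ]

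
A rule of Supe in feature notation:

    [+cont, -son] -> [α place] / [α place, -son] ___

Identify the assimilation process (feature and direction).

The rule copies the place features (abbreviated [place]) from the environment onto the target, so the assimilating feature is place.
Since the environment is written before the underscore, the trigger precedes the target; the direction is progressive.

progressive place assimilation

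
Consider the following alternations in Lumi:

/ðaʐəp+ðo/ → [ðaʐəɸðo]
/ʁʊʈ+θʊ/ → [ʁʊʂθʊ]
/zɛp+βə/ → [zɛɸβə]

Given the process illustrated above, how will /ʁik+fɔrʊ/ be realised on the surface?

[ʁixfɔrʊ]

The data show regressive manner assimilation: /p/ → [ɸ] before /ð/; /ʈ/ → [ʂ] before /θ/; /p/ → [ɸ] before /β/. In each pair only manner changes, matching the following consonant, while place and voice stay constant.
/k/ is a voiceless velar stop. The following trigger /f/ is a fricative, so /k/ must become a fricative as well.
Changing only its manner to fricative gives [x] — the voiceless velar fricative.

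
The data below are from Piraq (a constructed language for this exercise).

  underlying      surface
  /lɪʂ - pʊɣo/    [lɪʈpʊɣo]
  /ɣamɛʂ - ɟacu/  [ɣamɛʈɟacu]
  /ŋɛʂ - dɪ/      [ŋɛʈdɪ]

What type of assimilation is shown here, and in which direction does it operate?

The segment that alternates is /ʂ/, which surfaces as [ʈ] when adjacent to /p/.
/ʂ/ is a fricative while /p/ is a stop; the output [ʈ] is a stop, matching the trigger — so the feature that spreads is manner.
Place and voice are unchanged, so the assimilation is partial, not total.
The same holds elsewhere in the data: /ʂ/ → [ʈ] before /ɟ/ (fricative → stop, matching a stop); /ʂ/ → [ʈ] before /d/ (fricative → stop, matching a stop) — only manner changes, and always toward the following segment.
The trigger is the following segment, so the direction is regressive (anticipatory).

regressive manner assimilation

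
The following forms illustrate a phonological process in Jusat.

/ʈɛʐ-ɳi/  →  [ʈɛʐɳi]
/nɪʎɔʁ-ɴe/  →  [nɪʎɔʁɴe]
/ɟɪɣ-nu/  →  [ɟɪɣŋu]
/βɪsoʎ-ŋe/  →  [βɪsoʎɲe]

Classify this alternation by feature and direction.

progressive place assimilation

Underlying /n/ is realised as [ŋ] next to /ɣ/; /ɣ/ itself does not change.
/n/ is alveolar while /ɣ/ is velar; the output [ŋ] is velar, matching the trigger — so the feature that spreads is place.
Manner and voice are unchanged, so the assimilation is partial, not total.
The same holds elsewhere in the data: /ŋ/ → [ɲ] after /ʎ/ (velar → palatal, matching palatal) — only place changes, and always toward the preceding segment.
Nothing changes in [ʈɛʐɳi], [nɪʎɔʁɴe]: there the adjacent consonants already agree in place (/ɳ/ and /ʐ/ are both retroflex; /ɴ/ and /ʁ/ are both uvular), so these forms are consistent with the same rule.
Since the segment that changes follows the conditioning segment, the assimilation is progressive.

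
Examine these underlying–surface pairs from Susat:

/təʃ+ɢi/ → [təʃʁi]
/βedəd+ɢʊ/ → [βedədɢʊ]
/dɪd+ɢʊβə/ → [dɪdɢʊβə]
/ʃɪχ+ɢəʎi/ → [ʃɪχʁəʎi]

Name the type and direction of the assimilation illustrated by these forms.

progressive manner assimilation

Underlying /ɢ/ is realised as [ʁ] next to /ʃ/; /ʃ/ itself does not change.
The change stop → fricative matches the manner of the preceding /ʃ/, identifying this as manner assimilation.
Place and voice are unchanged, so the assimilation is partial, not total.
The other alternating form patterns the same way: /ɢ/ → [ʁ] after /χ/ (stop → fricative, matching a fricative) — only manner changes, and always toward the preceding segment.
No alternation appears in [βedədɢʊ], [dɪdɢʊβə]: there the adjacent consonants already agree in manner (/ɢ/ and /d/ are both stops; /ɢ/ and /d/ are both stops), so these forms are consistent with the same rule.
Since the segment that changes follows the conditioning segment, the assimilation is progressive.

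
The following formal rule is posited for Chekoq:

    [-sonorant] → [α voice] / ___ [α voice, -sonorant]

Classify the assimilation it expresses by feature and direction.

regressive voicing assimilation

The shared variable α links the value of [voice] on the target to the same value on the neighbouring segment, so voicing is the feature that assimilates.
The conditioning segment sits to the right of the focus bar, meaning the trigger follows the segment that changes — regressive assimilation.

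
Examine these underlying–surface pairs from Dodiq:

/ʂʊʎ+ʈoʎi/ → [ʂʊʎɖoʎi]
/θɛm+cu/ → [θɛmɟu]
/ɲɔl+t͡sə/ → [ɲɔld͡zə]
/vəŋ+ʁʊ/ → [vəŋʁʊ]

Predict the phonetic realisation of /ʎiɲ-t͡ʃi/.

[ʎiɲd͡ʒi]

The data show progressive voicing assimilation: /ʈ/ → [ɖ] after /ʎ/; /c/ → [ɟ] after /m/; /t͡s/ → [d͡z] after /l/. In each pair only voicing changes, matching the preceding consonant, while place and manner stay constant.
No alternation appears in [vəŋʁʊ]: there the adjacent consonants already agree in voicing (/ʁ/ and /ŋ/ are both voiced), so this form is consistent with the same rule.
/t͡ʃ/ is a voiceless postalveolar affricate. The preceding trigger /ɲ/ is voiced, so /t͡ʃ/ must become voiced as well.
Changing only its voicing to voiced gives [d͡ʒ] — the voiced postalveolar affricate.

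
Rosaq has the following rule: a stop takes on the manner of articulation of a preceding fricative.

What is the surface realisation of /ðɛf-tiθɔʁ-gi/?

/t/ is a voiceless alveolar stop. The preceding trigger /f/ is a fricative, so /t/ must become a fricative as well.
A voiceless alveolar fricative is [s], so the surface segment is [s].
The same rule applies at the second boundary: /g/ → [ɣ] next to /ʁ/.

[ðɛfsiθɔʁɣi]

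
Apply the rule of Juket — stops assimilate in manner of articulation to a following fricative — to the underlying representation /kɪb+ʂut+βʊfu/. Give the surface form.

The rule targets /b/ (voiced bilabial stop), which sits before the trigger /ʂ/ (fricative).
A voiced bilabial fricative is [β], so the surface segment is [β].
At the second juncture, /t/ likewise becomes [s] adjacent to /β/.

[kɪβʂusβʊfu]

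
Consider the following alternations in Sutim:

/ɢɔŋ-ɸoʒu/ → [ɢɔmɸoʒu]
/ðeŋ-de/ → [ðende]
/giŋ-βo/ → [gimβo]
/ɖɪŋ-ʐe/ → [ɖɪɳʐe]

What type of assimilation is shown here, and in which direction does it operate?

regressive place assimilation

Underlying /ŋ/ is realised as [m] next to /ɸ/; /ɸ/ itself does not change.
The change velar → bilabial matches the place of the following /ɸ/, identifying this as place assimilation.
Manner and voice are unchanged, so the assimilation is partial, not total.
Checking the remaining alternations: /ŋ/ → [n] before /d/ (velar → alveolar, matching alveolar); /ŋ/ → [m] before /β/ (velar → bilabial, matching bilabial); /ŋ/ → [ɳ] before /ʐ/ (velar → retroflex, matching retroflex) — only place changes, and always toward the following segment.
Since the segment that changes precedes the conditioning segment, the assimilation is regressive.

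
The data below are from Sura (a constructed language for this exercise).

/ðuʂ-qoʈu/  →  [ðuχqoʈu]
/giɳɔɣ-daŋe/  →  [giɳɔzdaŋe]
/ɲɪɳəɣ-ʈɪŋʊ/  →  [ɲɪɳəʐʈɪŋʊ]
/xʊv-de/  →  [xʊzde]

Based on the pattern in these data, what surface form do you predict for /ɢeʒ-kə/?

The data show regressive place assimilation: /ʂ/ → [χ] before /q/; /ɣ/ → [z] before /d/; /ɣ/ → [ʐ] before /ʈ/; /v/ → [z] before /d/. In each pair only place changes, matching the following consonant, while manner and voice stay constant.
The rule targets /ʒ/ (voiced postalveolar fricative), which sits before the trigger /k/ (velar).
A voiced velar fricative is [ɣ], so the surface segment is [ɣ].

[ɢeɣkə]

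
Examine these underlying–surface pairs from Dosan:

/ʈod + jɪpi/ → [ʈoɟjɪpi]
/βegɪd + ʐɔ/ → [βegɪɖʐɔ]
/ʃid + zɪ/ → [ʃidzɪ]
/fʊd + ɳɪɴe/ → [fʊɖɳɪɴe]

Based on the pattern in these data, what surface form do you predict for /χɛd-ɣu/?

[χɛgɣu]

The data show regressive place assimilation: /d/ → [ɟ] before /j/; /d/ → [ɖ] before /ʐ/; /d/ → [ɖ] before /ɳ/. In each pair only place changes, matching the following consonant, while manner and voice stay constant.
No alternation appears in [ʃidzɪ]: there the adjacent consonants already agree in place (/d/ and /z/ are both alveolar), so this form is consistent with the same rule.
The rule targets /d/ (voiced alveolar stop), which sits before the trigger /ɣ/ (velar).
Changing only its place to velar gives [g] — the voiced velar stop.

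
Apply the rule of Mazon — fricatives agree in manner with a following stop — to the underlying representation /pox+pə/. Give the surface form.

[pokpə]

The rule targets /x/ (voiceless velar fricative), which sits before the trigger /p/ (stop).
Changing only its manner to stop gives [k] — the voiceless velar stop.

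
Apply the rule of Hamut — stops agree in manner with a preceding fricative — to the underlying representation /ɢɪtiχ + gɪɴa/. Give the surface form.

[ɢɪtiχɣɪɴa]

The rule targets /g/ (voiced velar stop), which sits after the trigger /χ/ (fricative).
A voiced velar fricative is [ɣ], so the surface segment is [ɣ].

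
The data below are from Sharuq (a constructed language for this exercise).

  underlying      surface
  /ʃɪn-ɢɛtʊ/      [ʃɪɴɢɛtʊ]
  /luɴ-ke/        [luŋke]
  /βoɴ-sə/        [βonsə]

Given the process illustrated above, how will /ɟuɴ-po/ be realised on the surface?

[ɟumpo]

The data show regressive place assimilation: /n/ → [ɴ] before /ɢ/; /ɴ/ → [ŋ] before /k/; /ɴ/ → [n] before /s/. In each pair only place changes, matching the following consonant, while manner and voice stay constant.
/ɴ/ is a voiced uvular nasal. The following trigger /p/ is bilabial, so /ɴ/ must become bilabial as well.
A voiced bilabial nasal is [m], so the surface segment is [m].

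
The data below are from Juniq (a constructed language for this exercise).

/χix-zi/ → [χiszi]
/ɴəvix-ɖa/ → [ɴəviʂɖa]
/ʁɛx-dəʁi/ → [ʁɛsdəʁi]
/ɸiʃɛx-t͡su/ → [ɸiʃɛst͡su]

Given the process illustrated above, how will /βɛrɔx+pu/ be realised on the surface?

The data show regressive place assimilation: /x/ → [s] before /z/; /x/ → [ʂ] before /ɖ/; /x/ → [s] before /d/; /x/ → [s] before /t͡s/. In each pair only place changes, matching the following consonant, while manner and voice stay constant.
/x/ is a voiceless velar fricative. The following trigger /p/ is bilabial, so /x/ must become bilabial as well.
The voiceless bilabial fricative is [ɸ], so /x/ → [ɸ].

[βɛrɔɸpu]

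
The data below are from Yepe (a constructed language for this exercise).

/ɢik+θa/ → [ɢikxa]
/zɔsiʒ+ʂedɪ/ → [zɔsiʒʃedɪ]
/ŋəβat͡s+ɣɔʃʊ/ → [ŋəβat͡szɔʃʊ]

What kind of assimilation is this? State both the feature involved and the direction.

The segment that alternates is /θ/, which surfaces as [x] when adjacent to /k/.
The change dental → velar matches the place of the preceding /k/, identifying this as place assimilation.
Manner and voice are unchanged, so the assimilation is partial, not total.
Checking the remaining alternations: /ʂ/ → [ʃ] after /ʒ/ (retroflex → postalveolar, matching postalveolar); /ɣ/ → [z] after /t͡s/ (velar → alveolar, matching alveolar) — only place changes, and always toward the preceding segment.
The trigger is the preceding segment, so the direction is progressive (perseverative).

progressive place assimilation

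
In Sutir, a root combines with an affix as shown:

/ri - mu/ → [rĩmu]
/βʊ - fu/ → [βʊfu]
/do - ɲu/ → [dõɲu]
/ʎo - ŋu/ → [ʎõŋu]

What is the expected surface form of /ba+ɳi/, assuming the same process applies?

The data show regressive nasality assimilation (vowel nasalisation): /i/ → [ĩ] before /m/; /o/ → [õ] before /ɲ/; /o/ → [õ] before /ŋ/ — a vowel is nasalised by an immediately following nasal consonant.
No change occurs in [βʊfu] because the vowel at the boundary is adjacent to an oral consonant, not a nasal (/ʊ/ next to /f/).
The vowel /a/ is adjacent to the following nasal /ɳ/, so it acquires [+nasal] and surfaces as [ã].

[bãɳi]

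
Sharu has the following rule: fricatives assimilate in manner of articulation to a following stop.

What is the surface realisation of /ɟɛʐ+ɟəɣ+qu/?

/ʐ/ is a voiced retroflex fricative. The following trigger /ɟ/ is a stop, so /ʐ/ must become a stop as well.
Changing only its manner to stop gives [ɖ] — the voiced retroflex stop.
The same rule applies at the second boundary: /ɣ/ → [g] next to /q/.

[ɟɛɖɟəgqu]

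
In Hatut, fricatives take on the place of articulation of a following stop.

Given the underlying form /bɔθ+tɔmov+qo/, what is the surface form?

[bɔstɔmoʁqo]

The rule targets /θ/ (voiceless dental fricative), which sits before the trigger /t/ (alveolar).
A voiceless alveolar fricative is [s], so the surface segment is [s].
At the second juncture, /v/ likewise becomes [ʁ] adjacent to /q/.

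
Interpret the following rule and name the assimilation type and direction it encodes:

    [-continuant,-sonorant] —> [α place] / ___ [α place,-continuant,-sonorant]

regressive place assimilation

The shared variable α links the value of the place features (abbreviated [place]) on the target to the same value on the neighbouring segment, so place is the feature that assimilates.
Since the environment is written after the underscore, the trigger follows the target; the direction is regressive.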